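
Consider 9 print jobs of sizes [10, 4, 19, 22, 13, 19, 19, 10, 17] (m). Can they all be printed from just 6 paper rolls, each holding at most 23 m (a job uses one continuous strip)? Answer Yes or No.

No

Total = 133 m; ⌈133/23⌉ = 6.
The bound of 6 does not rule out 6, but exhaustive search shows no assignment into 6 paper rolls of capacity 23 m exists — the minimum is 7.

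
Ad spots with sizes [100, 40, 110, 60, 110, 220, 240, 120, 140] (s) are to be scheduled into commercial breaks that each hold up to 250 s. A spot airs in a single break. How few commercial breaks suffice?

5

Total = 240 + 220 + 140 + 120 + 110 + 110 + 100 + 60 + 40 = 1140 s.
Lower bound: ⌈1140/250⌉ = 5 commercial breaks.
A packing using 5 commercial breaks:
  break 1: 240 = 240
  break 2: 220 = 220
  break 3: 140 + 110 = 250
  break 4: 120 + 110 = 230
  break 5: 100 + 60 + 40 = 200
This matches the lower bound, so 5 is optimal.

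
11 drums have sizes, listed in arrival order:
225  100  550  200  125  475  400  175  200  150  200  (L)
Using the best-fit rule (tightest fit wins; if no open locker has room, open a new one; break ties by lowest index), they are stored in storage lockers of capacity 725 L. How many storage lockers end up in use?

  225 → locker 1 (new)  [load 225/725]
  100 → locker 1  [load 325/725]
  550 → locker 2 (new)  [load 550/725]
  200 → locker 1  [load 525/725]
  125 → locker 2  [load 675/725]
  475 → locker 3 (new)  [load 475/725]
  400 → locker 4 (new)  [load 400/725]
  175 → locker 1  [load 700/725]
  200 → locker 3  [load 675/725]
  150 → locker 4  [load 550/725]
  200 → locker 5 (new)  [load 200/725]
5 storage lockers opened.

5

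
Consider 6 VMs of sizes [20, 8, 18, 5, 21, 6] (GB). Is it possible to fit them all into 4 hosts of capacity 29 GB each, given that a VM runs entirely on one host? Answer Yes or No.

Yes

A valid assignment using 3 hosts:
  host 1: 21 + 8 = 29
  host 2: 20 + 6 = 26
  host 3: 18 + 5 = 23
That uses only 3 ≤ 4, so 4 hosts are enough.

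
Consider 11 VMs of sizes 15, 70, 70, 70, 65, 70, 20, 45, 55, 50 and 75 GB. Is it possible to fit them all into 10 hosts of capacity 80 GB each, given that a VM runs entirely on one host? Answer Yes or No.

Yes

A valid assignment using 9 hosts:
  host 1: 75 = 75
  host 2: 70 = 70
  host 3: 70 = 70
  host 4: 70 = 70
  host 5: 70 = 70
  host 6: 65 + 15 = 80
  host 7: 55 + 20 = 75
  host 8: 50 = 50
  host 9: 45 = 45
That uses only 9 ≤ 10, so 10 hosts are enough.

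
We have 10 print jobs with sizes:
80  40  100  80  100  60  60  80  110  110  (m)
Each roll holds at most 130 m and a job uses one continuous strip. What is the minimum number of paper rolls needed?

8

Total = 110 + 110 + 100 + 100 + 80 + 80 + 80 + 60 + 60 + 40 = 820 m.
Lower bound: ⌈820/130⌉ = 7 paper rolls.
A packing using 8 paper rolls:
  roll 1: 110 = 110
  roll 2: 110 = 110
  roll 3: 100 = 100
  roll 4: 100 = 100
  roll 5: 80 + 40 = 120
  roll 6: 80 = 80
  roll 7: 80 = 80
  roll 8: 60 + 60 = 120
No arrangement into 7 paper rolls stays within capacity, so 8 is optimal.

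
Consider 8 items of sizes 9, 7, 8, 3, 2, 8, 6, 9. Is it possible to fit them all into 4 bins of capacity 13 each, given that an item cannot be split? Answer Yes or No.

No

Total = 52; ⌈52/13⌉ = 4.
5 items each exceed half the capacity and cannot share a bin, forcing at least 5 bins.
At least 5 bins are required, but only 4 are allowed.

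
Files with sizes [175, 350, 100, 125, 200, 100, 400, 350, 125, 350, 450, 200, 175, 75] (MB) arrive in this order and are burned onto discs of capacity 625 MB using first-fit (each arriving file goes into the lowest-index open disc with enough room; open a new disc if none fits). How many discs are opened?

  175 → disc 1 (new)  [load 175/625]
  350 → disc 1  [load 525/625]
  100 → disc 1  [load 625/625]
  125 → disc 2 (new)  [load 125/625]
  200 → disc 2  [load 325/625]
  100 → disc 2  [load 425/625]
  400 → disc 3 (new)  [load 400/625]
  350 → disc 4 (new)  [load 350/625]
  125 → disc 2  [load 550/625]
  350 → disc 5 (new)  [load 350/625]
  450 → disc 6 (new)  [load 450/625]
  200 → disc 3  [load 600/625]
  175 → disc 4  [load 525/625]
  75 → disc 2  [load 625/625]
6 discs opened.

6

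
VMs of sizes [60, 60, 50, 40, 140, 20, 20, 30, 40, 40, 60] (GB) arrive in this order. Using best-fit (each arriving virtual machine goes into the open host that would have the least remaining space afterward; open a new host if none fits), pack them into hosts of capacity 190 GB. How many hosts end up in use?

  60 → host 1 (new)  [load 60/190]
  60 → host 1  [load 120/190]
  50 → host 1  [load 170/190]
  40 → host 2 (new)  [load 40/190]
  140 → host 2  [load 180/190]
  20 → host 1  [load 190/190]
  20 → host 3 (new)  [load 20/190]
  30 → host 3  [load 50/190]
  40 → host 3  [load 90/190]
  40 → host 3  [load 130/190]
  60 → host 3  [load 190/190]
3 hosts opened.

3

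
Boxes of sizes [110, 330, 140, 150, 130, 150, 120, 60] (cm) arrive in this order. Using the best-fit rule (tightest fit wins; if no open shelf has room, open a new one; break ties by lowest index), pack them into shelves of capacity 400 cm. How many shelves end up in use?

  110 → shelf 1 (new)  [load 110/400]
  330 → shelf 2 (new)  [load 330/400]
  140 → shelf 1  [load 250/400]
  150 → shelf 1  [load 400/400]
  130 → shelf 3 (new)  [load 130/400]
  150 → shelf 3  [load 280/400]
  120 → shelf 3  [load 400/400]
  60 → shelf 2  [load 390/400]
3 shelves opened.

3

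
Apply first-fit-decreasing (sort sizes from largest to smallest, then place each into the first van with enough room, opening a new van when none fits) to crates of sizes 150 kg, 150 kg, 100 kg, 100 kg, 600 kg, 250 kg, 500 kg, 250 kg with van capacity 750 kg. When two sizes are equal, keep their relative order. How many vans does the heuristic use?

3

Sorted descending: 600, 500, 250, 250, 150, 150, 100, 100.
  600 → van 1 (new)  [load 600/750]
  500 → van 2 (new)  [load 500/750]
  250 → van 2  [load 750/750]
  250 → van 3 (new)  [load 250/750]
  150 → van 1  [load 750/750]
  150 → van 3  [load 400/750]
  100 → van 3  [load 500/750]
  100 → van 3  [load 600/750]
3 vans opened.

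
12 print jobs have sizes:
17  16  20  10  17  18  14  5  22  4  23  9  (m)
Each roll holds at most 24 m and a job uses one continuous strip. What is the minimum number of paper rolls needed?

9

Total = 23 + 22 + 20 + 18 + 17 + 17 + 16 + 14 + 10 + 9 + 5 + 4 = 175 m.
Lower bound: ⌈175/24⌉ = 8 paper rolls.
A packing using 9 paper rolls:
  roll 1: 23 = 23
  roll 2: 22 = 22
  roll 3: 20 + 4 = 24
  roll 4: 18 + 5 = 23
  roll 5: 17 = 17
  roll 6: 17 = 17
  roll 7: 16 = 16
  roll 8: 14 + 10 = 24
  roll 9: 9 = 9
No arrangement into 8 paper rolls stays within capacity, so 9 is optimal.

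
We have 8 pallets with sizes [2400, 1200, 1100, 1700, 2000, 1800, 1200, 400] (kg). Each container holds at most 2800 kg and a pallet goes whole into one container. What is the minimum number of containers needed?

Total = 2400 + 2000 + 1800 + 1700 + 1200 + 1200 + 1100 + 400 = 11800 kg.
Lower bound: ⌈11800/2800⌉ = 5 containers.
A packing using 5 containers:
  container 1: 2400 + 400 = 2800
  container 2: 2000 = 2000
  container 3: 1800 = 1800
  container 4: 1700 + 1100 = 2800
  container 5: 1200 + 1200 = 2400
This matches the lower bound, so 5 is optimal.

5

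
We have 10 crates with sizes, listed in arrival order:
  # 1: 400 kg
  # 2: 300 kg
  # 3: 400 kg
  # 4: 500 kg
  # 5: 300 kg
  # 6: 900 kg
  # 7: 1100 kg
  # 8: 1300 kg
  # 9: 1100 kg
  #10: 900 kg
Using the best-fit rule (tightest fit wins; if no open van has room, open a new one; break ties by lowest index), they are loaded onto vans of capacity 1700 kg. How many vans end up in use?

6

  400 → van 1 (new)  [load 400/1700]
  300 → van 1  [load 700/1700]
  400 → van 1  [load 1100/1700]
  500 → van 1  [load 1600/1700]
  300 → van 2 (new)  [load 300/1700]
  900 → van 2  [load 1200/1700]
  1100 → van 3 (new)  [load 1100/1700]
  1300 → van 4 (new)  [load 1300/1700]
  1100 → van 5 (new)  [load 1100/1700]
  900 → van 6 (new)  [load 900/1700]
6 vans opened.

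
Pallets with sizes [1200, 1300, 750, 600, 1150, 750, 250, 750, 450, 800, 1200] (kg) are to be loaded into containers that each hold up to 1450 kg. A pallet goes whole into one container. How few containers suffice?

8

Total = 1300 + 1200 + 1200 + 1150 + 800 + 750 + 750 + 750 + 600 + 450 + 250 = 9200 kg.
Lower bound: ⌈9200/1450⌉ = 7 containers.
Also, 8 pallets each exceed 725 kg, and no two of those can share a container, so at least 8 containers are needed.
A packing using 8 containers:
  container 1: 1300 = 1300
  container 2: 1200 + 250 = 1450
  container 3: 1200 = 1200
  container 4: 1150 = 1150
  container 5: 800 + 600 = 1400
  container 6: 750 + 450 = 1200
  container 7: 750 = 750
  container 8: 750 = 750
This matches the lower bound, so 8 is optimal.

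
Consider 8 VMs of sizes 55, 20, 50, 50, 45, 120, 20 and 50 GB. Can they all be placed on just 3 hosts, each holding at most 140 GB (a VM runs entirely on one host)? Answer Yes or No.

Total = 410 GB; ⌈410/140⌉ = 3.
The bound of 3 does not rule out 3, but exhaustive search shows no assignment into 3 hosts of capacity 140 GB exists — the minimum is 4.

No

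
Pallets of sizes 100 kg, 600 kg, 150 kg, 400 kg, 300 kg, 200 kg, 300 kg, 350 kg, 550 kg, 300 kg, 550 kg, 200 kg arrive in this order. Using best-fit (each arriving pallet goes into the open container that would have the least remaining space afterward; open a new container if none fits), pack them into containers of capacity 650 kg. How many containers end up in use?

  100 → container 1 (new)  [load 100/650]
  600 → container 2 (new)  [load 600/650]
  150 → container 1  [load 250/650]
  400 → container 1  [load 650/650]
  300 → container 3 (new)  [load 300/650]
  200 → container 3  [load 500/650]
  300 → container 4 (new)  [load 300/650]
  350 → container 4  [load 650/650]
  550 → container 5 (new)  [load 550/650]
  300 → container 6 (new)  [load 300/650]
  550 → container 7 (new)  [load 550/650]
  200 → container 6  [load 500/650]
7 containers opened.

7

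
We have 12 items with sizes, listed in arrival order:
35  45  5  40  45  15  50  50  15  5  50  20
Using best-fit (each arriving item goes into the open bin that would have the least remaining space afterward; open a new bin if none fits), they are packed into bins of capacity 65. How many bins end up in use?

7

  35 → bin 1 (new)  [load 35/65]
  45 → bin 2 (new)  [load 45/65]
  5 → bin 2  [load 50/65]
  40 → bin 3 (new)  [load 40/65]
  45 → bin 4 (new)  [load 45/65]
  15 → bin 2  [load 65/65]
  50 → bin 5 (new)  [load 50/65]
  50 → bin 6 (new)  [load 50/65]
  15 → bin 5  [load 65/65]
  5 → bin 6  [load 55/65]
  50 → bin 7 (new)  [load 50/65]
  20 → bin 4  [load 65/65]
7 bins opened.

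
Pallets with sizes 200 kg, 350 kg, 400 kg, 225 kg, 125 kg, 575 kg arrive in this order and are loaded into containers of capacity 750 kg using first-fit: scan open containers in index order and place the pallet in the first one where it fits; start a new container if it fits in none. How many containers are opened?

  200 → container 1 (new)  [load 200/750]
  350 → container 1  [load 550/750]
  400 → container 2 (new)  [load 400/750]
  225 → container 2  [load 625/750]
  125 → container 1  [load 675/750]
  575 → container 3 (new)  [load 575/750]
3 containers opened.

3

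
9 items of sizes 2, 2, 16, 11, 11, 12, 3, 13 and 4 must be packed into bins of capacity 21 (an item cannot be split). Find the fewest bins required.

Total = 16 + 13 + 12 + 11 + 11 + 4 + 3 + 2 + 2 = 74.
Lower bound: ⌈74/21⌉ = 4 bins.
Also, 5 items each exceed 21/2, and no two of those can share a bin, so at least 5 bins are needed.
A packing using 5 bins:
  bin 1: 16 + 4 = 20
  bin 2: 13 + 3 + 2 + 2 = 20
  bin 3: 12 = 12
  bin 4: 11 = 11
  bin 5: 11 = 11
This matches the lower bound, so 5 is optimal.

5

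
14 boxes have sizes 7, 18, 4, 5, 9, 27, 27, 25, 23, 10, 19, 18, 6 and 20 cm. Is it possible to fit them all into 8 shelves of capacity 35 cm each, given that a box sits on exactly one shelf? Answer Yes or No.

A valid assignment using 8 shelves:
  shelf 1: 27 + 7 = 34
  shelf 2: 27 + 6 = 33
  shelf 3: 25 + 10 = 35
  shelf 4: 23 + 9 = 32
  shelf 5: 20 + 5 + 4 = 29
  shelf 6: 19 = 19
  shelf 7: 18 = 18
  shelf 8: 18 = 18
Every load is within 35 cm, so 8 shelves suffice.

Yes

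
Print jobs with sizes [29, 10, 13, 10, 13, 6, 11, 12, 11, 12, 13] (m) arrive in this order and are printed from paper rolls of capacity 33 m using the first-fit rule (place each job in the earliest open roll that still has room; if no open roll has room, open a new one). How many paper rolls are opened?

5

  29 → roll 1 (new)  [load 29/33]
  10 → roll 2 (new)  [load 10/33]
  13 → roll 2  [load 23/33]
  10 → roll 2  [load 33/33]
  13 → roll 3 (new)  [load 13/33]
  6 → roll 3  [load 19/33]
  11 → roll 3  [load 30/33]
  12 → roll 4 (new)  [load 12/33]
  11 → roll 4  [load 23/33]
  12 → roll 5 (new)  [load 12/33]
  13 → roll 5  [load 25/33]
5 paper rolls opened.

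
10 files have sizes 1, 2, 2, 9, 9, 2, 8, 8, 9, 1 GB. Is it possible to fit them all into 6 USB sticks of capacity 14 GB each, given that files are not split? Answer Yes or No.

A valid assignment using 5 USB sticks:
  USB stick 1: 9 + 2 + 2 + 1 = 14
  USB stick 2: 9 + 2 + 1 = 12
  USB stick 3: 9 = 9
  USB stick 4: 8 = 8
  USB stick 5: 8 = 8
That uses only 5 ≤ 6, so 6 USB sticks are enough.

Yes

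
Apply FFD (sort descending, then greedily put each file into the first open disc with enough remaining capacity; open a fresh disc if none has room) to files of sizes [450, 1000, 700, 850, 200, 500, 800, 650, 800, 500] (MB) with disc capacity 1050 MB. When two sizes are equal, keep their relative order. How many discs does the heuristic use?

Sorted descending: 1000, 850, 800, 800, 700, 650, 500, 500, 450, 200.
  1000 → disc 1 (new)  [load 1000/1050]
  850 → disc 2 (new)  [load 850/1050]
  800 → disc 3 (new)  [load 800/1050]
  800 → disc 4 (new)  [load 800/1050]
  700 → disc 5 (new)  [load 700/1050]
  650 → disc 6 (new)  [load 650/1050]
  500 → disc 7 (new)  [load 500/1050]
  500 → disc 7  [load 1000/1050]
  450 → disc 8 (new)  [load 450/1050]
  200 → disc 2  [load 1050/1050]
8 discs opened.

8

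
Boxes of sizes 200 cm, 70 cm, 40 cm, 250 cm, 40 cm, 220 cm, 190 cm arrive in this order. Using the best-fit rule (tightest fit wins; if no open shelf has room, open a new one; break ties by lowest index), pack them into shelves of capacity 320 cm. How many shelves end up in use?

4

  200 → shelf 1 (new)  [load 200/320]
  70 → shelf 1  [load 270/320]
  40 → shelf 1  [load 310/320]
  250 → shelf 2 (new)  [load 250/320]
  40 → shelf 2  [load 290/320]
  220 → shelf 3 (new)  [load 220/320]
  190 → shelf 4 (new)  [load 190/320]
4 shelves opened.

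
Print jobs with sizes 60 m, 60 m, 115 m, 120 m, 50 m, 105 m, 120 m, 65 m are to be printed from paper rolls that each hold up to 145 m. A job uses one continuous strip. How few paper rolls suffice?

6

Total = 120 + 120 + 115 + 105 + 65 + 60 + 60 + 50 = 695 m.
Lower bound: ⌈695/145⌉ = 5 paper rolls.
A packing using 6 paper rolls:
  roll 1: 120 = 120
  roll 2: 120 = 120
  roll 3: 115 = 115
  roll 4: 105 = 105
  roll 5: 65 + 60 = 125
  roll 6: 60 + 50 = 110
No arrangement into 5 paper rolls stays within capacity, so 6 is optimal.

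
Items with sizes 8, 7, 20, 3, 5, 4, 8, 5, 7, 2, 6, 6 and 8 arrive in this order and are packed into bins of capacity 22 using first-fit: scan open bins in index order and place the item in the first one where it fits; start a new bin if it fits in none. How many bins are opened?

5

  8 → bin 1 (new)  [load 8/22]
  7 → bin 1  [load 15/22]
  20 → bin 2 (new)  [load 20/22]
  3 → bin 1  [load 18/22]
  5 → bin 3 (new)  [load 5/22]
  4 → bin 1  [load 22/22]
  8 → bin 3  [load 13/22]
  5 → bin 3  [load 18/22]
  7 → bin 4 (new)  [load 7/22]
  2 → bin 2  [load 22/22]
  6 → bin 4  [load 13/22]
  6 → bin 4  [load 19/22]
  8 → bin 5 (new)  [load 8/22]
5 bins opened.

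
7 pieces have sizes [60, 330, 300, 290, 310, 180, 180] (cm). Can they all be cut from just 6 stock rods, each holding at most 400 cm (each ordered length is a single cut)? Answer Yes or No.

Yes

A valid assignment using 5 stock rods:
  stock rod 1: 330 + 60 = 390
  stock rod 2: 310 = 310
  stock rod 3: 300 = 300
  stock rod 4: 290 = 290
  stock rod 5: 180 + 180 = 360
That uses only 5 ≤ 6, so 6 stock rods are enough.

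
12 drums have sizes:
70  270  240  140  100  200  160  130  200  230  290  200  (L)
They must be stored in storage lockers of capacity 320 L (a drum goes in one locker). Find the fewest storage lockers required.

Total = 290 + 270 + 240 + 230 + 200 + 200 + 200 + 160 + 140 + 130 + 100 + 70 = 2230 L.
Lower bound: ⌈2230/320⌉ = 7 storage lockers.
A packing using 9 storage lockers:
  locker 1: 290 = 290
  locker 2: 270 = 270
  locker 3: 240 + 70 = 310
  locker 4: 230 = 230
  locker 5: 200 + 100 = 300
  locker 6: 200 = 200
  locker 7: 200 = 200
  locker 8: 160 + 140 = 300
  locker 9: 130 = 130
No arrangement into 8 storage lockers stays within capacity, so 9 is optimal.

9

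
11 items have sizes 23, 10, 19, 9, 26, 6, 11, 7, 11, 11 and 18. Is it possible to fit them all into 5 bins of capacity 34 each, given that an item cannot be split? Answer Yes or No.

Yes

A valid assignment using 5 bins:
  bin 1: 26 + 7 = 33
  bin 2: 23 + 11 = 34
  bin 3: 19 + 11 = 30
  bin 4: 18 + 11 = 29
  bin 5: 10 + 9 + 6 = 25
Every load is within 34, so 5 bins suffice.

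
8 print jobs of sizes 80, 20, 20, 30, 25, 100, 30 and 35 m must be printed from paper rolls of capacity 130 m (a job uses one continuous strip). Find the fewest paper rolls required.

3

Total = 100 + 80 + 35 + 30 + 30 + 25 + 20 + 20 = 340 m.
Lower bound: ⌈340/130⌉ = 3 paper rolls.
A packing using 3 paper rolls:
  roll 1: 100 + 30 = 130
  roll 2: 80 + 35 = 115
  roll 3: 30 + 25 + 20 + 20 = 95
This matches the lower bound, so 3 is optimal.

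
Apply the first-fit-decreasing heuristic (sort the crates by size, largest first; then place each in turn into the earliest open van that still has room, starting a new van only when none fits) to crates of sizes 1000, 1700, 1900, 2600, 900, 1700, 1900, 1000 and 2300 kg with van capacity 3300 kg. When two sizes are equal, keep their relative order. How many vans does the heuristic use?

6

Sorted descending: 2600, 2300, 1900, 1900, 1700, 1700, 1000, 1000, 900.
  2600 → van 1 (new)  [load 2600/3300]
  2300 → van 2 (new)  [load 2300/3300]
  1900 → van 3 (new)  [load 1900/3300]
  1900 → van 4 (new)  [load 1900/3300]
  1700 → van 5 (new)  [load 1700/3300]
  1700 → van 6 (new)  [load 1700/3300]
  1000 → van 2  [load 3300/3300]
  1000 → van 3  [load 2900/3300]
  900 → van 4  [load 2800/3300]
6 vans opened.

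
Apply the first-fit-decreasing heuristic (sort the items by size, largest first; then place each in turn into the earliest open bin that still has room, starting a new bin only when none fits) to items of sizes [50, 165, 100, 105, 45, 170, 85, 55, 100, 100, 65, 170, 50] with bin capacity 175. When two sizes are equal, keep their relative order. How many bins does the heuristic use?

8

Sorted descending: 170, 170, 165, 105, 100, 100, 100, 85, 65, 55, 50, 50, 45.
  170 → bin 1 (new)  [load 170/175]
  170 → bin 2 (new)  [load 170/175]
  165 → bin 3 (new)  [load 165/175]
  105 → bin 4 (new)  [load 105/175]
  100 → bin 5 (new)  [load 100/175]
  100 → bin 6 (new)  [load 100/175]
  100 → bin 7 (new)  [load 100/175]
  85 → bin 8 (new)  [load 85/175]
  65 → bin 4  [load 170/175]
  55 → bin 5  [load 155/175]
  50 → bin 6  [load 150/175]
  50 → bin 7  [load 150/175]
  45 → bin 8  [load 130/175]
8 bins opened.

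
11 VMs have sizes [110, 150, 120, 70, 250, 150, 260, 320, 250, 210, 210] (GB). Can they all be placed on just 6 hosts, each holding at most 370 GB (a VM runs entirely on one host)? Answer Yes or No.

Yes

A valid assignment using 6 hosts:
  host 1: 320 = 320
  host 2: 260 + 110 = 370
  host 3: 250 + 120 = 370
  host 4: 250 + 70 = 320
  host 5: 210 + 150 = 360
  host 6: 210 + 150 = 360
Every load is within 370 GB, so 6 hosts suffice.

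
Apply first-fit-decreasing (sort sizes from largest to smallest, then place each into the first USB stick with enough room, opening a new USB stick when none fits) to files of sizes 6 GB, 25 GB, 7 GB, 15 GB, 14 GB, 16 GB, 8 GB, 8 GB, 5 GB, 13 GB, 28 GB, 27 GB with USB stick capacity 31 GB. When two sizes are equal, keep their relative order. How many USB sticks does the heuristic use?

Sorted descending: 28, 27, 25, 16, 15, 14, 13, 8, 8, 7, 6, 5.
  28 → USB stick 1 (new)  [load 28/31]
  27 → USB stick 2 (new)  [load 27/31]
  25 → USB stick 3 (new)  [load 25/31]
  16 → USB stick 4 (new)  [load 16/31]
  15 → USB stick 4  [load 31/31]
  14 → USB stick 5 (new)  [load 14/31]
  13 → USB stick 5  [load 27/31]
  8 → USB stick 6 (new)  [load 8/31]
  8 → USB stick 6  [load 16/31]
  7 → USB stick 6  [load 23/31]
  6 → USB stick 3  [load 31/31]
  5 → USB stick 6  [load 28/31]
6 USB sticks opened.

6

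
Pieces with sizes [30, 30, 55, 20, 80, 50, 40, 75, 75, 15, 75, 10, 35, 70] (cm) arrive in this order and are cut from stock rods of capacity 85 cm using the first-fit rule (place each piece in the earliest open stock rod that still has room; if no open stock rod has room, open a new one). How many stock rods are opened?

9

  30 → stock rod 1 (new)  [load 30/85]
  30 → stock rod 1  [load 60/85]
  55 → stock rod 2 (new)  [load 55/85]
  20 → stock rod 1  [load 80/85]
  80 → stock rod 3 (new)  [load 80/85]
  50 → stock rod 4 (new)  [load 50/85]
  40 → stock rod 5 (new)  [load 40/85]
  75 → stock rod 6 (new)  [load 75/85]
  75 → stock rod 7 (new)  [load 75/85]
  15 → stock rod 2  [load 70/85]
  75 → stock rod 8 (new)  [load 75/85]
  10 → stock rod 2  [load 80/85]
  35 → stock rod 4  [load 85/85]
  70 → stock rod 9 (new)  [load 70/85]
9 stock rods opened.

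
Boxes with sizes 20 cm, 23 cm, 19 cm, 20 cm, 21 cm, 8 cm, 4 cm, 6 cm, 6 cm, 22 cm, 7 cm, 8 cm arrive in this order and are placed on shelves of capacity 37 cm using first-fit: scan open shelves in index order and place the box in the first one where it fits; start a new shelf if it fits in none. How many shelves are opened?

  20 → shelf 1 (new)  [load 20/37]
  23 → shelf 2 (new)  [load 23/37]
  19 → shelf 3 (new)  [load 19/37]
  20 → shelf 4 (new)  [load 20/37]
  21 → shelf 5 (new)  [load 21/37]
  8 → shelf 1  [load 28/37]
  4 → shelf 1  [load 32/37]
  6 → shelf 2  [load 29/37]
  6 → shelf 2  [load 35/37]
  22 → shelf 6 (new)  [load 22/37]
  7 → shelf 3  [load 26/37]
  8 → shelf 3  [load 34/37]
6 shelves opened.

6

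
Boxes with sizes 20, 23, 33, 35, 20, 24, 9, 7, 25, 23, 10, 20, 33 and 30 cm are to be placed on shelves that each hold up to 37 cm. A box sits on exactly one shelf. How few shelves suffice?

11

Total = 35 + 33 + 33 + 30 + 25 + 24 + 23 + 23 + 20 + 20 + 20 + 10 + 9 + 7 = 312 cm.
Lower bound: ⌈312/37⌉ = 9 shelves.
Also, 11 boxes each exceed 37/2 cm, and no two of those can share a shelf, so at least 11 shelves are needed.
A packing using 11 shelves:
  shelf 1: 35 = 35
  shelf 2: 33 = 33
  shelf 3: 33 = 33
  shelf 4: 30 + 7 = 37
  shelf 5: 25 + 10 = 35
  shelf 6: 24 + 9 = 33
  shelf 7: 23 = 23
  shelf 8: 23 = 23
  shelf 9: 20 = 20
  shelf 10: 20 = 20
  shelf 11: 20 = 20
This matches the lower bound, so 11 is optimal.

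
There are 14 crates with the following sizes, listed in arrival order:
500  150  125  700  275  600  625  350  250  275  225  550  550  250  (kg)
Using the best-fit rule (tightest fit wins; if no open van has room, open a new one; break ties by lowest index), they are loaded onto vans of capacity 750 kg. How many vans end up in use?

9

  500 → van 1 (new)  [load 500/750]
  150 → van 1  [load 650/750]
  125 → van 2 (new)  [load 125/750]
  700 → van 3 (new)  [load 700/750]
  275 → van 2  [load 400/750]
  600 → van 4 (new)  [load 600/750]
  625 → van 5 (new)  [load 625/750]
  350 → van 2  [load 750/750]
  250 → van 6 (new)  [load 250/750]
  275 → van 6  [load 525/750]
  225 → van 6  [load 750/750]
  550 → van 7 (new)  [load 550/750]
  550 → van 8 (new)  [load 550/750]
  250 → van 9 (new)  [load 250/750]
9 vans opened.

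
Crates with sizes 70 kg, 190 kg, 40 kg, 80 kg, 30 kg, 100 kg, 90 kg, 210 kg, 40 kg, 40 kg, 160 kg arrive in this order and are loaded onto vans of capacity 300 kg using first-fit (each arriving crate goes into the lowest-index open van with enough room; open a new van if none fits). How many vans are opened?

4

  70 → van 1 (new)  [load 70/300]
  190 → van 1  [load 260/300]
  40 → van 1  [load 300/300]
  80 → van 2 (new)  [load 80/300]
  30 → van 2  [load 110/300]
  100 → van 2  [load 210/300]
  90 → van 2  [load 300/300]
  210 → van 3 (new)  [load 210/300]
  40 → van 3  [load 250/300]
  40 → van 3  [load 290/300]
  160 → van 4 (new)  [load 160/300]
4 vans opened.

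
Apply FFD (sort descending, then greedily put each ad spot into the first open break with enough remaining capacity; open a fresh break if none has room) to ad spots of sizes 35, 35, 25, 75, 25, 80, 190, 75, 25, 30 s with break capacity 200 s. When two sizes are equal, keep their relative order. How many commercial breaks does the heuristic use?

4

Sorted descending: 190, 80, 75, 75, 35, 35, 30, 25, 25, 25.
  190 → break 1 (new)  [load 190/200]
  80 → break 2 (new)  [load 80/200]
  75 → break 2  [load 155/200]
  75 → break 3 (new)  [load 75/200]
  35 → break 2  [load 190/200]
  35 → break 3  [load 110/200]
  30 → break 3  [load 140/200]
  25 → break 3  [load 165/200]
  25 → break 3  [load 190/200]
  25 → break 4 (new)  [load 25/200]
4 commercial breaks opened.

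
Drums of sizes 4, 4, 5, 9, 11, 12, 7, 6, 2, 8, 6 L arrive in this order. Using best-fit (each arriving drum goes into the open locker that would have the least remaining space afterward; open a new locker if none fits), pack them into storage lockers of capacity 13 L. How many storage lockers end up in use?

  4 → locker 1 (new)  [load 4/13]
  4 → locker 1  [load 8/13]
  5 → locker 1  [load 13/13]
  9 → locker 2 (new)  [load 9/13]
  11 → locker 3 (new)  [load 11/13]
  12 → locker 4 (new)  [load 12/13]
  7 → locker 5 (new)  [load 7/13]
  6 → locker 5  [load 13/13]
  2 → locker 3  [load 13/13]
  8 → locker 6 (new)  [load 8/13]
  6 → locker 7 (new)  [load 6/13]
7 storage lockers opened.

7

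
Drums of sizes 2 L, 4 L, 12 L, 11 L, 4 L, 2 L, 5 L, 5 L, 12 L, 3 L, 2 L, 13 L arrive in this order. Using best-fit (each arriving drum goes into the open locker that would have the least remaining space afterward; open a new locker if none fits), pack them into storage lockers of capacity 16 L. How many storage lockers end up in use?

5

  2 → locker 1 (new)  [load 2/16]
  4 → locker 1  [load 6/16]
  12 → locker 2 (new)  [load 12/16]
  11 → locker 3 (new)  [load 11/16]
  4 → locker 2  [load 16/16]
  2 → locker 3  [load 13/16]
  5 → locker 1  [load 11/16]
  5 → locker 1  [load 16/16]
  12 → locker 4 (new)  [load 12/16]
  3 → locker 3  [load 16/16]
  2 → locker 4  [load 14/16]
  13 → locker 5 (new)  [load 13/16]
5 storage lockers opened.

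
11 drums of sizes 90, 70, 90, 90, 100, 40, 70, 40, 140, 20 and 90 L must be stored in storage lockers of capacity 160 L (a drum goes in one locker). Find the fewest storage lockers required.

6

Total = 140 + 100 + 90 + 90 + 90 + 90 + 70 + 70 + 40 + 40 + 20 = 840 L.
Lower bound: ⌈840/160⌉ = 6 storage lockers.
A packing using 6 storage lockers:
  locker 1: 140 + 20 = 160
  locker 2: 100 + 40 = 140
  locker 3: 90 + 70 = 160
  locker 4: 90 + 70 = 160
  locker 5: 90 + 40 = 130
  locker 6: 90 = 90
This matches the lower bound, so 6 is optimal.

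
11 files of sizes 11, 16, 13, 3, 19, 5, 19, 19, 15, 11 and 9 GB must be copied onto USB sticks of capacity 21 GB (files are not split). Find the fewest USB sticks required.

8

Total = 19 + 19 + 19 + 16 + 15 + 13 + 11 + 11 + 9 + 5 + 3 = 140 GB.
Lower bound: ⌈140/21⌉ = 7 USB sticks.
Also, 8 files each exceed 21/2 GB, and no two of those can share a USB stick, so at least 8 USB sticks are needed.
A packing using 8 USB sticks:
  USB stick 1: 19 = 19
  USB stick 2: 19 = 19
  USB stick 3: 19 = 19
  USB stick 4: 16 + 5 = 21
  USB stick 5: 15 + 3 = 18
  USB stick 6: 13 = 13
  USB stick 7: 11 + 9 = 20
  USB stick 8: 11 = 11
This matches the lower bound, so 8 is optimal.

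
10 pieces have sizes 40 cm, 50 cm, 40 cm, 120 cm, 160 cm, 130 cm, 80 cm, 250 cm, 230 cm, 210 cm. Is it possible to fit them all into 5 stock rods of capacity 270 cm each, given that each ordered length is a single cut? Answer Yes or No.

Total = 1310 cm; ⌈1310/270⌉ = 5.
The bound of 5 does not rule out 5, but exhaustive search shows no assignment into 5 stock rods of capacity 270 cm exists — the minimum is 6.

No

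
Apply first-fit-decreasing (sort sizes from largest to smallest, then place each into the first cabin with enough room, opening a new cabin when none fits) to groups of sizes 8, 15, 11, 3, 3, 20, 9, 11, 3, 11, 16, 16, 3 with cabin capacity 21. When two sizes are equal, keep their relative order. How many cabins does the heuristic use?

Sorted descending: 20, 16, 16, 15, 11, 11, 11, 9, 8, 3, 3, 3, 3.
  20 → cabin 1 (new)  [load 20/21]
  16 → cabin 2 (new)  [load 16/21]
  16 → cabin 3 (new)  [load 16/21]
  15 → cabin 4 (new)  [load 15/21]
  11 → cabin 5 (new)  [load 11/21]
  11 → cabin 6 (new)  [load 11/21]
  11 → cabin 7 (new)  [load 11/21]
  9 → cabin 5  [load 20/21]
  8 → cabin 6  [load 19/21]
  3 → cabin 2  [load 19/21]
  3 → cabin 3  [load 19/21]
  3 → cabin 4  [load 18/21]
  3 → cabin 4  [load 21/21]
7 cabins opened.

7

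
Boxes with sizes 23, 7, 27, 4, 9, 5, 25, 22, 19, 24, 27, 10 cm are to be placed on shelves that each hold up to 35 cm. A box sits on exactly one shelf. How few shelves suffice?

Total = 27 + 27 + 25 + 24 + 23 + 22 + 19 + 10 + 9 + 7 + 5 + 4 = 202 cm.
Lower bound: ⌈202/35⌉ = 6 shelves.
Also, 7 boxes each exceed 35/2 cm, and no two of those can share a shelf, so at least 7 shelves are needed.
A packing using 7 shelves:
  shelf 1: 27 + 7 = 34
  shelf 2: 27 + 5 = 32
  shelf 3: 25 + 10 = 35
  shelf 4: 24 + 9 = 33
  shelf 5: 23 + 4 = 27
  shelf 6: 22 = 22
  shelf 7: 19 = 19
This matches the lower bound, so 7 is optimal.

7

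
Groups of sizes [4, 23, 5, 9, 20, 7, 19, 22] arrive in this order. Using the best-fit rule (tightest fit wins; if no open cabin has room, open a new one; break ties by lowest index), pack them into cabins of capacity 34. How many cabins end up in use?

4

  4 → cabin 1 (new)  [load 4/34]
  23 → cabin 1  [load 27/34]
  5 → cabin 1  [load 32/34]
  9 → cabin 2 (new)  [load 9/34]
  20 → cabin 2  [load 29/34]
  7 → cabin 3 (new)  [load 7/34]
  19 → cabin 3  [load 26/34]
  22 → cabin 4 (new)  [load 22/34]
4 cabins opened.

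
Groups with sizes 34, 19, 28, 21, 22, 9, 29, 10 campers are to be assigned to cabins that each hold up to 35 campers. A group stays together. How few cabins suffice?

6

Total = 34 + 29 + 28 + 22 + 21 + 19 + 10 + 9 = 172 campers.
Lower bound: ⌈172/35⌉ = 5 cabins.
Also, 6 groups each exceed 35/2 campers, and no two of those can share a cabin, so at least 6 cabins are needed.
A packing using 6 cabins:
  cabin 1: 34 = 34
  cabin 2: 29 = 29
  cabin 3: 28 = 28
  cabin 4: 22 + 10 = 32
  cabin 5: 21 + 9 = 30
  cabin 6: 19 = 19
This matches the lower bound, so 6 is optimal.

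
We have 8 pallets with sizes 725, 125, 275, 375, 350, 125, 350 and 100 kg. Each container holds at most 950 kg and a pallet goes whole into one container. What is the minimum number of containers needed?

3

Total = 725 + 375 + 350 + 350 + 275 + 125 + 125 + 100 = 2425 kg.
Lower bound: ⌈2425/950⌉ = 3 containers.
A packing using 3 containers:
  container 1: 725 + 125 + 100 = 950
  container 2: 375 + 350 + 125 = 850
  container 3: 350 + 275 = 625
This matches the lower bound, so 3 is optimal.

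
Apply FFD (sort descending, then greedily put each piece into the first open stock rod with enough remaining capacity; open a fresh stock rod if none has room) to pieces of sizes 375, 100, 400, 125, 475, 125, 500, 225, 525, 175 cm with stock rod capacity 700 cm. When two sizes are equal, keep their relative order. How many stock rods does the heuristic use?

Sorted descending: 525, 500, 475, 400, 375, 225, 175, 125, 125, 100.
  525 → stock rod 1 (new)  [load 525/700]
  500 → stock rod 2 (new)  [load 500/700]
  475 → stock rod 3 (new)  [load 475/700]
  400 → stock rod 4 (new)  [load 400/700]
  375 → stock rod 5 (new)  [load 375/700]
  225 → stock rod 3  [load 700/700]
  175 → stock rod 1  [load 700/700]
  125 → stock rod 2  [load 625/700]
  125 → stock rod 4  [load 525/700]
  100 → stock rod 4  [load 625/700]
5 stock rods opened.

5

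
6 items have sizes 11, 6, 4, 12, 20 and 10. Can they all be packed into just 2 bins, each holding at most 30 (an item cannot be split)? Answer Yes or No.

Total = 63; ⌈63/30⌉ = 3.
At least 3 bins are required, but only 2 are allowed.

No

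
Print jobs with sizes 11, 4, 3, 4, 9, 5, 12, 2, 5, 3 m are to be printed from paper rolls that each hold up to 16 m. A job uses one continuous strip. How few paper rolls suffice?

Total = 12 + 11 + 9 + 5 + 5 + 4 + 4 + 3 + 3 + 2 = 58 m.
Lower bound: ⌈58/16⌉ = 4 paper rolls.
A packing using 4 paper rolls:
  roll 1: 12 + 4 = 16
  roll 2: 11 + 5 = 16
  roll 3: 9 + 5 + 2 = 16
  roll 4: 4 + 3 + 3 = 10
This matches the lower bound, so 4 is optimal.

4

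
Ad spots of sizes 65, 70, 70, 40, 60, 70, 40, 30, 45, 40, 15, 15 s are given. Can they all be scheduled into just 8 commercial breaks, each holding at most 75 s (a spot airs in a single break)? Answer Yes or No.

Total = 560 s; ⌈560/75⌉ = 8.
9 ad spots each exceed half the capacity and cannot share a break, forcing at least 9 commercial breaks.
At least 9 commercial breaks are required, but only 8 are allowed.

No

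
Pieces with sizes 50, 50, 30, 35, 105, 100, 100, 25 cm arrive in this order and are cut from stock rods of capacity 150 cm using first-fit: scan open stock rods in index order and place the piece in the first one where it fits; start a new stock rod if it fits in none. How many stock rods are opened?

  50 → stock rod 1 (new)  [load 50/150]
  50 → stock rod 1  [load 100/150]
  30 → stock rod 1  [load 130/150]
  35 → stock rod 2 (new)  [load 35/150]
  105 → stock rod 2  [load 140/150]
  100 → stock rod 3 (new)  [load 100/150]
  100 → stock rod 4 (new)  [load 100/150]
  25 → stock rod 3  [load 125/150]
4 stock rods opened.

4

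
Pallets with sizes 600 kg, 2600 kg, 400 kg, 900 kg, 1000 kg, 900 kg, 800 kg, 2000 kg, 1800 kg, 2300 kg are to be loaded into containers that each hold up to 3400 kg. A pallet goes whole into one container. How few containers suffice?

Total = 2600 + 2300 + 2000 + 1800 + 1000 + 900 + 900 + 800 + 600 + 400 = 13300 kg.
Lower bound: ⌈13300/3400⌉ = 4 containers.
A packing using 4 containers:
  container 1: 2600 + 800 = 3400
  container 2: 2300 + 1000 = 3300
  container 3: 2000 + 900 + 400 = 3300
  container 4: 1800 + 900 + 600 = 3300
This matches the lower bound, so 4 is optimal.

4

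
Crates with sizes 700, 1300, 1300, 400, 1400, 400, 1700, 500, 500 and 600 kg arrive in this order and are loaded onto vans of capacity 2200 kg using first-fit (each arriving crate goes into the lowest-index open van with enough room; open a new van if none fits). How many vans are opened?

5

  700 → van 1 (new)  [load 700/2200]
  1300 → van 1  [load 2000/2200]
  1300 → van 2 (new)  [load 1300/2200]
  400 → van 2  [load 1700/2200]
  1400 → van 3 (new)  [load 1400/2200]
  400 → van 2  [load 2100/2200]
  1700 → van 4 (new)  [load 1700/2200]
  500 → van 3  [load 1900/2200]
  500 → van 4  [load 2200/2200]
  600 → van 5 (new)  [load 600/2200]
5 vans opened.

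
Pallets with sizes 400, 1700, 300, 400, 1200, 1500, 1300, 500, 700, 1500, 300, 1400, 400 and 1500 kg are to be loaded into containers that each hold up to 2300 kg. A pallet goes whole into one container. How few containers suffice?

7

Total = 1700 + 1500 + 1500 + 1500 + 1400 + 1300 + 1200 + 700 + 500 + 400 + 400 + 400 + 300 + 300 = 13100 kg.
Lower bound: ⌈13100/2300⌉ = 6 containers.
Also, 7 pallets each exceed 1150 kg, and no two of those can share a container, so at least 7 containers are needed.
A packing using 7 containers:
  container 1: 1700 + 500 = 2200
  container 2: 1500 + 700 = 2200
  container 3: 1500 + 400 + 400 = 2300
  container 4: 1500 + 400 + 300 = 2200
  container 5: 1400 + 300 = 1700
  container 6: 1300 = 1300
  container 7: 1200 = 1200
This matches the lower bound, so 7 is optimal.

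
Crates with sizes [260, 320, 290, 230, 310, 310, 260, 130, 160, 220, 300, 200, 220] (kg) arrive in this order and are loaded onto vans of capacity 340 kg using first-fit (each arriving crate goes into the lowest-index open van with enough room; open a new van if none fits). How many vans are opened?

  260 → van 1 (new)  [load 260/340]
  320 → van 2 (new)  [load 320/340]
  290 → van 3 (new)  [load 290/340]
  230 → van 4 (new)  [load 230/340]
  310 → van 5 (new)  [load 310/340]
  310 → van 6 (new)  [load 310/340]
  260 → van 7 (new)  [load 260/340]
  130 → van 8 (new)  [load 130/340]
  160 → van 8  [load 290/340]
  220 → van 9 (new)  [load 220/340]
  300 → van 10 (new)  [load 300/340]
  200 → van 11 (new)  [load 200/340]
  220 → van 12 (new)  [load 220/340]
12 vans opened.

12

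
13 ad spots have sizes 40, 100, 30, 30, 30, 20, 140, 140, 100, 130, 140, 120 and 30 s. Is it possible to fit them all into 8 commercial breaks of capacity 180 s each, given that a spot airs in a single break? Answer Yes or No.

Yes

A valid assignment using 7 commercial breaks:
  break 1: 140 + 40 = 180
  break 2: 140 + 30 = 170
  break 3: 140 + 30 = 170
  break 4: 130 + 30 + 20 = 180
  break 5: 120 + 30 = 150
  break 6: 100 = 100
  break 7: 100 = 100
That uses only 7 ≤ 8, so 8 commercial breaks are enough.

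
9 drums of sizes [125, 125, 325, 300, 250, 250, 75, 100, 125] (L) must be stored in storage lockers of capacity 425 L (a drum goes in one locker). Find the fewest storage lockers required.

5

Total = 325 + 300 + 250 + 250 + 125 + 125 + 125 + 100 + 75 = 1675 L.
Lower bound: ⌈1675/425⌉ = 4 storage lockers.
A packing using 5 storage lockers:
  locker 1: 325 + 100 = 425
  locker 2: 300 + 125 = 425
  locker 3: 250 + 125 = 375
  locker 4: 250 + 125 = 375
  locker 5: 75 = 75
No arrangement into 4 storage lockers stays within capacity, so 5 is optimal.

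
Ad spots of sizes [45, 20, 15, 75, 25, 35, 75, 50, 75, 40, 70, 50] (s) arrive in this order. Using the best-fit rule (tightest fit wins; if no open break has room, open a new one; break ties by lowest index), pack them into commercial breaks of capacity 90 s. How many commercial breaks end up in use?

  45 → break 1 (new)  [load 45/90]
  20 → break 1  [load 65/90]
  15 → break 1  [load 80/90]
  75 → break 2 (new)  [load 75/90]
  25 → break 3 (new)  [load 25/90]
  35 → break 3  [load 60/90]
  75 → break 4 (new)  [load 75/90]
  50 → break 5 (new)  [load 50/90]
  75 → break 6 (new)  [load 75/90]
  40 → break 5  [load 90/90]
  70 → break 7 (new)  [load 70/90]
  50 → break 8 (new)  [load 50/90]
8 commercial breaks opened.

8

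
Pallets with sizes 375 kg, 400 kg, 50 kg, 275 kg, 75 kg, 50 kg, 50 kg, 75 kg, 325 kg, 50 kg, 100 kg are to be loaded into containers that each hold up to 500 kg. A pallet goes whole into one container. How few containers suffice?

4

Total = 400 + 375 + 325 + 275 + 100 + 75 + 75 + 50 + 50 + 50 + 50 = 1825 kg.
Lower bound: ⌈1825/500⌉ = 4 containers.
A packing using 4 containers:
  container 1: 400 + 100 = 500
  container 2: 375 + 75 + 50 = 500
  container 3: 325 + 75 + 50 + 50 = 500
  container 4: 275 + 50 = 325
This matches the lower bound, so 4 is optimal.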